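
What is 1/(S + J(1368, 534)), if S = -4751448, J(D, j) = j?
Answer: -1/4750914 ≈ -2.1049e-7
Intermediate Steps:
1/(S + J(1368, 534)) = 1/(-4751448 + 534) = 1/(-4750914) = -1/4750914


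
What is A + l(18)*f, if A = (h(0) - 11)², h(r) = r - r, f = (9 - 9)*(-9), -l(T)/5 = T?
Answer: 121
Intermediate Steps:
l(T) = -5*T
f = 0 (f = 0*(-9) = 0)
h(r) = 0
A = 121 (A = (0 - 11)² = (-11)² = 121)
A + l(18)*f = 121 - 5*18*0 = 121 - 90*0 = 121 + 0 = 121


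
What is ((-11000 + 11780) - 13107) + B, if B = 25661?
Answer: 13334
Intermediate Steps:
((-11000 + 11780) - 13107) + B = ((-11000 + 11780) - 13107) + 25661 = (780 - 13107) + 25661 = -12327 + 25661 = 13334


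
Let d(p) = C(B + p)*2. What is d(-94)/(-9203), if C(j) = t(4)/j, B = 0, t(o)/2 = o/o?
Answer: 2/432541 ≈ 4.6238e-6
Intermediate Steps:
t(o) = 2 (t(o) = 2*(o/o) = 2*1 = 2)
C(j) = 2/j
d(p) = 4/p (d(p) = (2/(0 + p))*2 = (2/p)*2 = 4/p)
d(-94)/(-9203) = (4/(-94))/(-9203) = (4*(-1/94))*(-1/9203) = -2/47*(-1/9203) = 2/432541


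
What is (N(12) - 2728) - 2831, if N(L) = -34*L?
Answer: -5967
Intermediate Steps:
(N(12) - 2728) - 2831 = (-34*12 - 2728) - 2831 = (-408 - 2728) - 2831 = -3136 - 2831 = -5967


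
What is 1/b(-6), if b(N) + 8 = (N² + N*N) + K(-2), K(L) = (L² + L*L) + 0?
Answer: 1/72 ≈ 0.013889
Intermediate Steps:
K(L) = 2*L² (K(L) = (L² + L²) + 0 = 2*L² + 0 = 2*L²)
b(N) = 2*N² (b(N) = -8 + ((N² + N*N) + 2*(-2)²) = -8 + ((N² + N²) + 2*4) = -8 + (2*N² + 8) = -8 + (8 + 2*N²) = 2*N²)
1/b(-6) = 1/(2*(-6)²) = 1/(2*36) = 1/72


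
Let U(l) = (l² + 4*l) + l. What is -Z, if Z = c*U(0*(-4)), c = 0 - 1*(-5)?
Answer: 0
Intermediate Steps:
U(l) = l² + 5*l
c = 5 (c = 0 + 5 = 5)
Z = 0 (Z = 5*((0*(-4))*(5 + 0*(-4))) = 5*(0*(5 + 0)) = 5*(0*5) = 5*0 = 0)
-Z = -1*0 = 0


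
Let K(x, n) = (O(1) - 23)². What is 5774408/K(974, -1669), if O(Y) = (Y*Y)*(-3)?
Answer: 1443602/169 ≈ 8542.0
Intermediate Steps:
O(Y) = -3*Y² (O(Y) = Y²*(-3) = -3*Y²)
K(x, n) = 676 (K(x, n) = (-3*1² - 23)² = (-3*1 - 23)² = (-3 - 23)² = (-26)² = 676)
5774408/K(974, -1669) = 5774408/676 = 5774408*(1/676) = 1443602/169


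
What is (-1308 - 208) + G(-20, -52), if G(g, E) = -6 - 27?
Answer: -1549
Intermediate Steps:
G(g, E) = -33
(-1308 - 208) + G(-20, -52) = (-1308 - 208) - 33 = -1516 - 33 = -1549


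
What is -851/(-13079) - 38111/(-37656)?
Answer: 530499025/492502824 ≈ 1.0771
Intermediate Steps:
-851/(-13079) - 38111/(-37656) = -851*(-1/13079) - 38111*(-1/37656) = 851/13079 + 38111/37656 = 530499025/492502824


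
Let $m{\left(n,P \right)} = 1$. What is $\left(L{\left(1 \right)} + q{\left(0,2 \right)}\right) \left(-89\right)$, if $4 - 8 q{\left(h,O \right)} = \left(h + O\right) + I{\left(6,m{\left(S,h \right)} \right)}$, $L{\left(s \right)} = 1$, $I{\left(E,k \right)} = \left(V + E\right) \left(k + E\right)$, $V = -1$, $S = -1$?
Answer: $\frac{2225}{8} \approx 278.13$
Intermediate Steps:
$I{\left(E,k \right)} = \left(-1 + E\right) \left(E + k\right)$ ($I{\left(E,k \right)} = \left(-1 + E\right) \left(k + E\right) = \left(-1 + E\right) \left(E + k\right)$)
$q{\left(h,O \right)} = - \frac{31}{8} - \frac{O}{8} - \frac{h}{8}$ ($q{\left(h,O \right)} = \frac{1}{2} - \frac{\left(h + O\right) + \left(6^{2} - 6 - 1 + 6 \cdot 1\right)}{8} = \frac{1}{2} - \frac{\left(O + h\right) + \left(36 - 6 - 1 + 6\right)}{8} = \frac{1}{2} - \frac{\left(O + h\right) + 35}{8} = \frac{1}{2} - \frac{35 + O + h}{8} = \frac{1}{2} - \left(\frac{35}{8} + \frac{O}{8} + \frac{h}{8}\right) = - \frac{31}{8} - \frac{O}{8} - \frac{h}{8}$)
$\left(L{\left(1 \right)} + q{\left(0,2 \right)}\right) \left(-89\right) = \left(1 - \frac{33}{8}\right) \left(-89\right) = \left(- \frac{25}{8}\right) \left(-89\right) = \frac{2225}{8}$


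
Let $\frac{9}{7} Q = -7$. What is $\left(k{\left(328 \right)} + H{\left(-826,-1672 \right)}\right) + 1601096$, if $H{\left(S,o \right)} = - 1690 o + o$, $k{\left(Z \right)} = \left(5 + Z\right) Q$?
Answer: $4423291$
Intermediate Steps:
$Q = - \frac{49}{9}$ ($Q = \frac{7}{9} \left(-7\right) = - \frac{49}{9} \approx -5.4444$)
$k{\left(Z \right)} = - \frac{245}{9} - \frac{49 Z}{9}$ ($k{\left(Z \right)} = \left(5 + Z\right) \left(- \frac{49}{9}\right) = - \frac{245}{9} - \frac{49 Z}{9}$)
$H{\left(S,o \right)} = - 1689 o$
$\left(k{\left(328 \right)} + H{\left(-826,-1672 \right)}\right) + 1601096 = \left(\left(- \frac{245}{9} - \frac{16072}{9}\right) - -2824008\right) + 1601096 = \left(\left(- \frac{245}{9} - \frac{16072}{9}\right) + 2824008\right) + 1601096 = \left(-1813 + 2824008\right) + 1601096 = 2822195 + 1601096 = 4423291$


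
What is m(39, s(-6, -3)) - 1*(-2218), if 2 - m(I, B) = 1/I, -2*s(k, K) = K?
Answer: 86579/39 ≈ 2220.0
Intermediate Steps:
s(k, K) = -K/2
m(I, B) = 2 - 1/I
m(39, s(-6, -3)) - 1*(-2218) = (2 - 1/39) - 1*(-2218) = (2 - 1*1/39) + 2218 = (2 - 1/39) + 2218 = 77/39 + 2218 = 86579/39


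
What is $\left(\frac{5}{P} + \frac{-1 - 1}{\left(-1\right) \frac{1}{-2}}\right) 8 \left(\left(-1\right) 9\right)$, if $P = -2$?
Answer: $468$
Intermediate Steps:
$\left(\frac{5}{P} + \frac{-1 - 1}{\left(-1\right) \frac{1}{-2}}\right) 8 \left(\left(-1\right) 9\right) = \left(\frac{5}{-2} + \frac{-1 - 1}{\left(-1\right) \frac{1}{-2}}\right) 8 \left(\left(-1\right) 9\right) = \left(5 \left(- \frac{1}{2}\right) - \frac{2}{\left(-1\right) \left(- \frac{1}{2}\right)}\right) 8 \left(-9\right) = \left(- \frac{5}{2} - 2 \frac{1}{\frac{1}{2}}\right) 8 \left(-9\right) = \left(- \frac{5}{2} - 4\right) 8 \left(-9\right) = \left(- \frac{13}{2}\right) 8 \left(-9\right) = \left(-52\right) \left(-9\right) = 468$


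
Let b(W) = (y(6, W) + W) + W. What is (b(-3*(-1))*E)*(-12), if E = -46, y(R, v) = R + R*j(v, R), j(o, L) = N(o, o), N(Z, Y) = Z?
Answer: 16560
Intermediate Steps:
j(o, L) = o
y(R, v) = R + R*v
b(W) = 6 + 8*W (b(W) = (6*(1 + W) + W) + W = ((6 + 6*W) + W) + W = (6 + 7*W) + W = 6 + 8*W)
(b(-3*(-1))*E)*(-12) = ((6 + 8*(-3*(-1)))*(-46))*(-12) = ((6 + 8*3)*(-46))*(-12) = ((6 + 24)*(-46))*(-12) = (30*(-46))*(-12) = -1380*(-12) = 16560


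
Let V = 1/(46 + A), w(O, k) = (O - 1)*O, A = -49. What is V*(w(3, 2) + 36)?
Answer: -14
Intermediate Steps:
w(O, k) = O*(-1 + O) (w(O, k) = (-1 + O)*O = O*(-1 + O))
V = -1/3 (V = 1/(46 - 49) = 1/(-3) = -1/3 ≈ -0.33333)
V*(w(3, 2) + 36) = -(3*(-1 + 3) + 36)/3 = -(3*2 + 36)/3 = -(6 + 36)/3 = -1/3*42 = -14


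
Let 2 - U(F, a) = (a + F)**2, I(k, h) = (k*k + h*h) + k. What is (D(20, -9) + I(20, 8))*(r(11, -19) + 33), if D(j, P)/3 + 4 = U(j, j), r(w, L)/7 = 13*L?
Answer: 7330112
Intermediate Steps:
I(k, h) = k + h**2 + k**2 (I(k, h) = (k**2 + h**2) + k = (h**2 + k**2) + k = k + h**2 + k**2)
U(F, a) = 2 - (F + a)**2 (U(F, a) = 2 - (a + F)**2 = 2 - (F + a)**2)
r(w, L) = 91*L (r(w, L) = 7*(13*L) = 91*L)
D(j, P) = -6 - 12*j**2 (D(j, P) = -12 + 3*(2 - (j + j)**2) = -12 + 3*(2 - (2*j)**2) = -12 + 3*(2 - 4*j**2) = -12 + (6 - 12*j**2) = -6 - 12*j**2)
(D(20, -9) + I(20, 8))*(r(11, -19) + 33) = ((-6 - 12*20**2) + (20 + 8**2 + 20**2))*(91*(-19) + 33) = ((-6 - 12*400) + (20 + 64 + 400))*(-1729 + 33) = ((-6 - 4800) + 484)*(-1696) = (-4806 + 484)*(-1696) = -4322*(-1696) = 7330112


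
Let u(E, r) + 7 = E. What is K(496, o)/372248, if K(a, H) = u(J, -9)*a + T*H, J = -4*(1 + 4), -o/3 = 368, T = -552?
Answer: 74502/46531 ≈ 1.6011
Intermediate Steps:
o = -1104 (o = -3*368 = -1104)
J = -20 (J = -4*5 = -20)
u(E, r) = -7 + E
K(a, H) = -552*H - 27*a (K(a, H) = (-7 - 20)*a - 552*H = -27*a - 552*H = -552*H - 27*a)
K(496, o)/372248 = (-552*(-1104) - 27*496)/372248 = (609408 - 13392)*(1/372248) = 596016*(1/372248) = 74502/46531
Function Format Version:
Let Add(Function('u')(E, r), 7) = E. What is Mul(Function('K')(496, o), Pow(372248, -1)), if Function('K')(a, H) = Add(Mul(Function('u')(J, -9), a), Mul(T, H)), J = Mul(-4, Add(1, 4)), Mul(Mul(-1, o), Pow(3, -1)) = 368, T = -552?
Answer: Rational(74502, 46531) ≈ 1.6011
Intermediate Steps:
o = -1104 (o = Mul(-3, 368) = -1104)
J = -20 (J = Mul(-4, 5) = -20)
Function('u')(E, r) = Add(-7, E)
Function('K')(a, H) = Add(Mul(-552, H), Mul(-27, a)) (Function('K')(a, H) = Add(Mul(Add(-7, -20), a), Mul(-552, H)) = Add(Mul(-27, a), Mul(-552, H)) = Add(Mul(-552, H), Mul(-27, a)))
Mul(Function('K')(496, o), Pow(372248, -1)) = Mul(Add(Mul(-552, -1104), Mul(-27, 496)), Pow(372248, -1)) = Mul(Add(609408, -13392), Rational(1, 372248)) = Mul(596016, Rational(1, 372248)) = Rational(74502, 46531)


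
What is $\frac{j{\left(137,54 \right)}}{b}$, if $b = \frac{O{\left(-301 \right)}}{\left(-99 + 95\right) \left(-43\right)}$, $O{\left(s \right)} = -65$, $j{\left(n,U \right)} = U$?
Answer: $- \frac{9288}{65} \approx -142.89$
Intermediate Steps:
$b = - \frac{65}{172}$ ($b = - \frac{65}{\left(-99 + 95\right) \left(-43\right)} = - \frac{65}{\left(-4\right) \left(-43\right)} = - \frac{65}{172} \approx -0.37791$)
$\frac{j{\left(137,54 \right)}}{b} = \frac{54}{- \frac{65}{172}} = 54 \left(- \frac{172}{65}\right) = - \frac{9288}{65}$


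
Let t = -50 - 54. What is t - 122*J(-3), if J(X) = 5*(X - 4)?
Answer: 4166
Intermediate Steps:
J(X) = -20 + 5*X (J(X) = 5*(-4 + X) = -20 + 5*X)
t = -104
t - 122*J(-3) = -104 - 122*(-20 + 5*(-3)) = -104 - 122*(-20 - 15) = -104 - 122*(-35) = -104 + 4270 = 4166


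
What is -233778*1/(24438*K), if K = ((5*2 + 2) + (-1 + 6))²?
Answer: -38963/1177097 ≈ -0.033101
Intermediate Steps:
K = 289 (K = ((10 + 2) + 5)² = (12 + 5)² = 17² = 289)
-233778*1/(24438*K) = -233778/(289*24438) = -233778/7062582 = -233778*1/7062582 = -38963/1177097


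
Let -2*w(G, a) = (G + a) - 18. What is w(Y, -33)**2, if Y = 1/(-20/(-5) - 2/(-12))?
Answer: 1610361/2500 ≈ 644.14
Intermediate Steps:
Y = 6/25 (Y = 1/(-20*(-1/5) - 2*(-1/12)) = 1/(4 + 1/6) = 1/(25/6) = 6/25 ≈ 0.24000)
w(G, a) = 9 - G/2 - a/2 (w(G, a) = -((G + a) - 18)/2 = -(-18 + G + a)/2 = 9 - G/2 - a/2)
w(Y, -33)**2 = (9 - 1/2*6/25 - 1/2*(-33))**2 = (9 - 3/25 + 33/2)**2 = (1269/50)**2 = 1610361/2500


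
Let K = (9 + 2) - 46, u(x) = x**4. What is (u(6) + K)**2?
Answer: 1590121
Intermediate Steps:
K = -35 (K = 11 - 46 = -35)
(u(6) + K)**2 = (6**4 - 35)**2 = (1296 - 35)**2 = 1261**2 = 1590121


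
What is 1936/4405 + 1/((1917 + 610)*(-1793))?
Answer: 8771839291/19958662955 ≈ 0.43950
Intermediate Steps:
1936/4405 + 1/((1917 + 610)*(-1793)) = 1936*(1/4405) - 1/1793/2527 = 1936/4405 + (1/2527)*(-1/1793) = 1936/4405 - 1/4530911 = 8771839291/19958662955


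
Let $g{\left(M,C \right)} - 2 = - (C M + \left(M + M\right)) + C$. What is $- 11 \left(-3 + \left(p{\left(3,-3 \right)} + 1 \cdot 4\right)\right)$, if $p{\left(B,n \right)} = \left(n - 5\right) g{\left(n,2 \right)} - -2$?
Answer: $1375$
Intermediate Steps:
$g{\left(M,C \right)} = 2 + C - 2 M - C M$ ($g{\left(M,C \right)} = 2 - \left(- C + 2 M + C M\right) = 2 + C - 2 M - C M$)
$p{\left(B,n \right)} = 2 + \left(-5 + n\right) \left(4 - 4 n\right)$ ($p{\left(B,n \right)} = \left(n - 5\right) \left(2 + 2 - 2 n - 2 n\right) - -2 = \left(-5 + n\right) \left(2 + 2 - 2 n - 2 n\right) + 2 = \left(-5 + n\right) \left(4 - 4 n\right) + 2 = 2 + \left(-5 + n\right) \left(4 - 4 n\right)$)
$- 11 \left(-3 + \left(p{\left(3,-3 \right)} + 1 \cdot 4\right)\right) = - 11 \left(-3 + \left(\left(-18 - 4 \left(-3\right)^{2} + 24 \left(-3\right)\right) + 1 \cdot 4\right)\right) = - 11 \left(-3 + \left(\left(-18 - 36 - 72\right) + 4\right)\right) = - 11 \left(-3 + \left(-126 + 4\right)\right) = - 11 \left(-3 - 122\right) = \left(-11\right) \left(-125\right) = 1375$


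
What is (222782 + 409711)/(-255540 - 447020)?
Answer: -632493/702560 ≈ -0.90027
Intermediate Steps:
(222782 + 409711)/(-255540 - 447020) = 632493/(-702560) = 632493*(-1/702560) = -632493/702560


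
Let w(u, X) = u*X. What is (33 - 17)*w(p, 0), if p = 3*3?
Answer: 0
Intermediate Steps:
p = 9
w(u, X) = X*u
(33 - 17)*w(p, 0) = (33 - 17)*(0*9) = 16*0 = 0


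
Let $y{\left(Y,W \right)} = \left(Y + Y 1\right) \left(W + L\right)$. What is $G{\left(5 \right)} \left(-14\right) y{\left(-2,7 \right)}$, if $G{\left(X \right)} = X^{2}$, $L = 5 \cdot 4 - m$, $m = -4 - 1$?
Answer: $44800$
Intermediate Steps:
$m = -5$ ($m = -4 - 1 = -5$)
$L = 25$ ($L = 5 \cdot 4 - -5 = 20 + 5 = 25$)
$y{\left(Y,W \right)} = 2 Y \left(25 + W\right)$ ($y{\left(Y,W \right)} = \left(Y + Y 1\right) \left(W + 25\right) = \left(Y + Y\right) \left(25 + W\right) = 2 Y \left(25 + W\right)$)
$G{\left(5 \right)} \left(-14\right) y{\left(-2,7 \right)} = 5^{2} \left(-14\right) 2 \left(-2\right) \left(25 + 7\right) = 25 \left(-14\right) 2 \left(-2\right) 32 = \left(-350\right) \left(-128\right) = 44800$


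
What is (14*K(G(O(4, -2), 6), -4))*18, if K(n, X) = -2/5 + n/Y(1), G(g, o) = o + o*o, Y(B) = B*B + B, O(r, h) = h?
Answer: 25956/5 ≈ 5191.2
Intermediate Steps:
Y(B) = B + B² (Y(B) = B² + B = B + B²)
G(g, o) = o + o²
K(n, X) = -⅖ + n/2 (K(n, X) = -2/5 + n/((1*(1 + 1))) = -2*⅕ + n/((1*2)) = -⅖ + n/2)
(14*K(G(O(4, -2), 6), -4))*18 = (14*(-⅖ + (6*(1 + 6))/2))*18 = (14*(-⅖ + (6*7)/2))*18 = (14*(-⅖ + (½)*42))*18 = (14*(-⅖ + 21))*18 = (14*(103/5))*18 = (1442/5)*18 = 25956/5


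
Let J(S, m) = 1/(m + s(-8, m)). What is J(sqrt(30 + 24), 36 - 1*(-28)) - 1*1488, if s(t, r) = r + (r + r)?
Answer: -380927/256 ≈ -1488.0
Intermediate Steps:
s(t, r) = 3*r (s(t, r) = r + 2*r = 3*r)
J(S, m) = 1/(4*m) (J(S, m) = 1/(m + 3*m) = 1/(4*m))
J(sqrt(30 + 24), 36 - 1*(-28)) - 1*1488 = 1/(4*(36 - 1*(-28))) - 1*1488 = 1/(4*(36 + 28)) - 1488 = (1/4)/64 - 1488 = (1/4)*(1/64) - 1488 = 1/256 - 1488 = -380927/256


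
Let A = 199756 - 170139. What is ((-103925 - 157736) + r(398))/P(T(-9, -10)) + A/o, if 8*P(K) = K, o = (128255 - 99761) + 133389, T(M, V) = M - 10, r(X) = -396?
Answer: 339381149371/3075777 ≈ 1.1034e+5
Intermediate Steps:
T(M, V) = -10 + M
o = 161883 (o = 28494 + 133389 = 161883)
P(K) = K/8
A = 29617
((-103925 - 157736) + r(398))/P(T(-9, -10)) + A/o = ((-103925 - 157736) - 396)/(((-10 - 9)/8)) + 29617/161883 = (-261661 - 396)/(((⅛)*(-19))) + 29617*(1/161883) = -262057/(-19/8) + 29617/161883 = -262057*(-8/19) + 29617/161883 = 2096456/19 + 29617/161883 = 339381149371/3075777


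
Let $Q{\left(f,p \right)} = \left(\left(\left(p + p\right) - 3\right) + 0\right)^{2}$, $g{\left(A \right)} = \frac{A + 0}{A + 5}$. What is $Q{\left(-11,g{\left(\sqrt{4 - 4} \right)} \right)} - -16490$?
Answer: $16499$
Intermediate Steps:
$g{\left(A \right)} = \frac{A}{5 + A}$
$Q{\left(f,p \right)} = \left(-3 + 2 p\right)^{2}$ ($Q{\left(f,p \right)} = \left(\left(2 p - 3\right) + 0\right)^{2} = \left(\left(-3 + 2 p\right) + 0\right)^{2} = \left(-3 + 2 p\right)^{2}$)
$Q{\left(-11,g{\left(\sqrt{4 - 4} \right)} \right)} - -16490 = \left(-3 + 2 \frac{\sqrt{4 - 4}}{5 + \sqrt{4 - 4}}\right)^{2} - -16490 = \left(-3 + 2 \frac{\sqrt{0}}{5 + \sqrt{0}}\right)^{2} + 16490 = \left(-3 + 2 \frac{0}{5 + 0}\right)^{2} + 16490 = \left(-3 + 2 \cdot \frac{0}{5}\right)^{2} + 16490 = \left(-3 + 2 \cdot 0 \cdot \frac{1}{5}\right)^{2} + 16490 = \left(-3 + 2 \cdot 0\right)^{2} + 16490 = \left(-3 + 0\right)^{2} + 16490 = \left(-3\right)^{2} + 16490 = 9 + 16490 = 16499$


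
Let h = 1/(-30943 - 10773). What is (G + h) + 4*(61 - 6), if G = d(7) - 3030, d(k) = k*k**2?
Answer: -102913373/41716 ≈ -2467.0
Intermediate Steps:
d(k) = k**3
h = -1/41716 (h = 1/(-41716) = -1/41716 ≈ -2.3972e-5)
G = -2687 (G = 7**3 - 3030 = 343 - 3030 = -2687)
(G + h) + 4*(61 - 6) = (-2687 - 1/41716) + 4*(61 - 6) = -112090893/41716 + 4*55 = -112090893/41716 + 220 = -102913373/41716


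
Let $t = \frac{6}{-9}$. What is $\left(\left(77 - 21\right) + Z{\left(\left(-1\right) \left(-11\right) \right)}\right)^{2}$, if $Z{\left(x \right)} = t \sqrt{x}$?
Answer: $\frac{28268}{9} - \frac{224 \sqrt{11}}{3} \approx 2893.2$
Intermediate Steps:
$t = - \frac{2}{3}$ ($t = 6 \left(- \frac{1}{9}\right) = - \frac{2}{3} \approx -0.66667$)
$Z{\left(x \right)} = - \frac{2 \sqrt{x}}{3}$
$\left(\left(77 - 21\right) + Z{\left(\left(-1\right) \left(-11\right) \right)}\right)^{2} = \left(\left(77 - 21\right) - \frac{2 \sqrt{\left(-1\right) \left(-11\right)}}{3}\right)^{2} = \left(\left(77 - 21\right) - \frac{2 \sqrt{11}}{3}\right)^{2} = \left(56 - \frac{2 \sqrt{11}}{3}\right)^{2}$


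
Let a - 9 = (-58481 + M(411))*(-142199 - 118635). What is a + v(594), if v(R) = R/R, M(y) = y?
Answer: 15146630390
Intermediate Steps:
a = 15146630389 (a = 9 + (-58481 + 411)*(-142199 - 118635) = 9 - 58070*(-260834) = 9 + 15146630380 = 15146630389)
v(R) = 1
a + v(594) = 15146630389 + 1 = 15146630390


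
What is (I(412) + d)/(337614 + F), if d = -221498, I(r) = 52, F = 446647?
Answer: -221446/784261 ≈ -0.28236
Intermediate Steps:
(I(412) + d)/(337614 + F) = (52 - 221498)/(337614 + 446647) = -221446/784261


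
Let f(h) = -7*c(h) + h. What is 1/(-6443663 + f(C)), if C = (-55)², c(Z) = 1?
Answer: -1/6440645 ≈ -1.5526e-7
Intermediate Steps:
C = 3025
f(h) = -7 + h (f(h) = -7*1 + h = -7 + h)
1/(-6443663 + f(C)) = 1/(-6443663 + (-7 + 3025)) = 1/(-6443663 + 3018) = 1/(-6440645) = -1/6440645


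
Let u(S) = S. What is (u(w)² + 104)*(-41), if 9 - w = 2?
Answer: -6273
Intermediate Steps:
w = 7 (w = 9 - 1*2 = 9 - 2 = 7)
(u(w)² + 104)*(-41) = (7² + 104)*(-41) = (49 + 104)*(-41) = 153*(-41) = -6273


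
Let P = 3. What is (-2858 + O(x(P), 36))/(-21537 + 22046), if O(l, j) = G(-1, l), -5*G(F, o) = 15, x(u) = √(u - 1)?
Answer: -2861/509 ≈ -5.6208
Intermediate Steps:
x(u) = √(-1 + u)
G(F, o) = -3 (G(F, o) = -⅕*15 = -3)
O(l, j) = -3
(-2858 + O(x(P), 36))/(-21537 + 22046) = (-2858 - 3)/(-21537 + 22046) = -2861/509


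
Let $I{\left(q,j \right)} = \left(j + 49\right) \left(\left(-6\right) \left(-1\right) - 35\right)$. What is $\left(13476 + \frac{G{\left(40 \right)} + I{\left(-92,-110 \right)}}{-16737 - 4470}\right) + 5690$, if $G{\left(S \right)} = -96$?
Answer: $\frac{406451689}{21207} \approx 19166.0$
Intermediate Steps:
$I{\left(q,j \right)} = -1421 - 29 j$ ($I{\left(q,j \right)} = \left(49 + j\right) \left(6 - 35\right) = \left(49 + j\right) \left(-29\right) = -1421 - 29 j$)
$\left(13476 + \frac{G{\left(40 \right)} + I{\left(-92,-110 \right)}}{-16737 - 4470}\right) + 5690 = \left(13476 + \frac{-96 - -1769}{-16737 - 4470}\right) + 5690 = \left(13476 + \frac{-96 + \left(-1421 + 3190\right)}{-21207}\right) + 5690 = \left(13476 + \left(-96 + 1769\right) \left(- \frac{1}{21207}\right)\right) + 5690 = \left(13476 + 1673 \left(- \frac{1}{21207}\right)\right) + 5690 = \left(13476 - \frac{1673}{21207}\right) + 5690 = \frac{285783859}{21207} + 5690 = \frac{406451689}{21207}$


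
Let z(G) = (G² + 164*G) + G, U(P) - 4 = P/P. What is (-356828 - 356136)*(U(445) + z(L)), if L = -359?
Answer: -49658655564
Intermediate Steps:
U(P) = 5 (U(P) = 4 + P/P = 4 + 1 = 5)
z(G) = G² + 165*G
(-356828 - 356136)*(U(445) + z(L)) = (-356828 - 356136)*(5 - 359*(165 - 359)) = -712964*(5 - 359*(-194)) = -712964*(5 + 69646) = -712964*69651 = -49658655564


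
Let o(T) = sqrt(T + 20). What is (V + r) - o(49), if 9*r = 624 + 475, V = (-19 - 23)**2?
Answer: 16975/9 - sqrt(69) ≈ 1877.8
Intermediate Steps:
V = 1764 (V = (-42)**2 = 1764)
r = 1099/9 (r = (624 + 475)/9 = (1/9)*1099 = 1099/9 ≈ 122.11)
o(T) = sqrt(20 + T)
(V + r) - o(49) = (1764 + 1099/9) - sqrt(20 + 49) = 16975/9 - sqrt(69)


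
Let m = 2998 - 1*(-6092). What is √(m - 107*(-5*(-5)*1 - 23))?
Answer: 2*√2219 ≈ 94.213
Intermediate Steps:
m = 9090 (m = 2998 + 6092 = 9090)
√(m - 107*(-5*(-5)*1 - 23)) = √(9090 - 107*(-5*(-5)*1 - 23)) = √(9090 - 107*(25*1 - 23)) = √(9090 - 107*(25 - 23)) = √(9090 - 107*2) = √(9090 - 214) = √8876 = 2*√2219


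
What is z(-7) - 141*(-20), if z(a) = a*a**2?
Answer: 2477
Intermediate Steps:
z(a) = a**3
z(-7) - 141*(-20) = (-7)**3 - 141*(-20) = -343 + 2820 = 2477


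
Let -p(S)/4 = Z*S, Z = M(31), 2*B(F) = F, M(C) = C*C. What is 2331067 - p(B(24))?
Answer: 2377195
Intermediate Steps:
M(C) = C²
B(F) = F/2
Z = 961 (Z = 31² = 961)
p(S) = -3844*S
2331067 - p(B(24)) = 2331067 - (-3844)*(½)*24 = 2331067 - (-3844)*12 = 2331067 - 1*(-46128) = 2331067 + 46128 = 2377195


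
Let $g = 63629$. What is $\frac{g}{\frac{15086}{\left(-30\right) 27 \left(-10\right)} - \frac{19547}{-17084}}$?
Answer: $\frac{2201251617900}{104014981} \approx 21163.0$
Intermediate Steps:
$\frac{g}{\frac{15086}{\left(-30\right) 27 \left(-10\right)} - \frac{19547}{-17084}} = \frac{63629}{\frac{15086}{\left(-30\right) 27 \left(-10\right)} - \frac{19547}{-17084}} = \frac{63629}{\frac{15086}{\left(-810\right) \left(-10\right)} - - \frac{19547}{17084}} = \frac{63629}{\frac{15086}{8100} + \frac{19547}{17084}} = \frac{63629}{15086 \cdot \frac{1}{8100} + \frac{19547}{17084}} = \frac{63629}{\frac{7543}{4050} + \frac{19547}{17084}} = \frac{63629}{\frac{104014981}{34595100}} = 63629 \cdot \frac{34595100}{104014981} = \frac{2201251617900}{104014981}$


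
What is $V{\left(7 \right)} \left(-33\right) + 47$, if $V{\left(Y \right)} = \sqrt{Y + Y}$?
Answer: $47 - 33 \sqrt{14} \approx -76.475$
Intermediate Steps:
$V{\left(Y \right)} = \sqrt{2} \sqrt{Y}$ ($V{\left(Y \right)} = \sqrt{2 Y} = \sqrt{2} \sqrt{Y}$)
$V{\left(7 \right)} \left(-33\right) + 47 = \sqrt{2} \sqrt{7} \left(-33\right) + 47 = \sqrt{14} \left(-33\right) + 47 = - 33 \sqrt{14} + 47 = 47 - 33 \sqrt{14}$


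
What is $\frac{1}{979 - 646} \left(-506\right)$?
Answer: $- \frac{506}{333} \approx -1.5195$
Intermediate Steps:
$\frac{1}{979 - 646} \left(-506\right) = \frac{1}{333} \left(-506\right) = - \frac{506}{333}$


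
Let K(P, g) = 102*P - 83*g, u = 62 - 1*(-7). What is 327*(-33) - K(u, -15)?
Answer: -19074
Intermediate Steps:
u = 69 (u = 62 + 7 = 69)
K(P, g) = -83*g + 102*P
327*(-33) - K(u, -15) = 327*(-33) - (-83*(-15) + 102*69) = -10791 - (1245 + 7038) = -10791 - 1*8283 = -10791 - 8283 = -19074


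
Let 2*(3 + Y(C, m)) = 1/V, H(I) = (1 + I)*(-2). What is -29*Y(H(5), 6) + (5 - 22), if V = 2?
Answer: 251/4 ≈ 62.750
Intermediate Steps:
H(I) = -2 - 2*I
Y(C, m) = -11/4 (Y(C, m) = -3 + (1/2)/2 = -3 + (1/2)*(1/2) = -3 + 1/4 = -11/4)
-29*Y(H(5), 6) + (5 - 22) = -29*(-11/4) + (5 - 22) = 319/4 - 17 = 251/4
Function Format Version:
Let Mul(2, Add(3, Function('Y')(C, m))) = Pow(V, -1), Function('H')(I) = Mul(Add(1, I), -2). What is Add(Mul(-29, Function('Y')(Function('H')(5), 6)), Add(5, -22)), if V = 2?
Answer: Rational(251, 4) ≈ 62.750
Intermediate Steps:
Function('H')(I) = Add(-2, Mul(-2, I))
Function('Y')(C, m) = Rational(-11, 4) (Function('Y')(C, m) = Add(-3, Mul(Rational(1, 2), Pow(2, -1))) = Add(-3, Mul(Rational(1, 2), Rational(1, 2))) = Add(-3, Rational(1, 4)) = Rational(-11, 4))
Add(Mul(-29, Function('Y')(Function('H')(5), 6)), Add(5, -22)) = Add(Mul(-29, Rational(-11, 4)), Add(5, -22)) = Add(Rational(319, 4), -17) = Rational(251, 4)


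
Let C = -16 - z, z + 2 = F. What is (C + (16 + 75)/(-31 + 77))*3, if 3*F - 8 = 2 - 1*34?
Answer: -555/46 ≈ -12.065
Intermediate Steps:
F = -8 (F = 8/3 + (2 - 1*34)/3 = 8/3 + (2 - 34)/3 = 8/3 + (⅓)*(-32) = 8/3 - 32/3 = -8)
z = -10 (z = -2 - 8 = -10)
C = -6 (C = -16 - 1*(-10) = -16 + 10 = -6)
(C + (16 + 75)/(-31 + 77))*3 = (-6 + (16 + 75)/(-31 + 77))*3 = (-6 + 91/46)*3 = -185/46*3 = -555/46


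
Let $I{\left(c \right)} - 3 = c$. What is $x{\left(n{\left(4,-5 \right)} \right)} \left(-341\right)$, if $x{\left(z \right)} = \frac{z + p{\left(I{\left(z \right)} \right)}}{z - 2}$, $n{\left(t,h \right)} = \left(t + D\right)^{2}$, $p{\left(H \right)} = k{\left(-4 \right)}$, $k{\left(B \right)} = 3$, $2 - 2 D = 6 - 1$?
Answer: $- \frac{12617}{17} \approx -742.18$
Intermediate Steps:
$I{\left(c \right)} = 3 + c$
$D = - \frac{3}{2}$ ($D = 1 - \frac{6 - 1}{2} = 1 - \frac{5}{2} = - \frac{3}{2} \approx -1.5$)
$p{\left(H \right)} = 3$
$n{\left(t,h \right)} = \left(- \frac{3}{2} + t\right)^{2}$ ($n{\left(t,h \right)} = \left(t - \frac{3}{2}\right)^{2} = \left(- \frac{3}{2} + t\right)^{2}$)
$x{\left(z \right)} = \frac{3 + z}{-2 + z}$ ($x{\left(z \right)} = \frac{z + 3}{z - 2} = \frac{3 + z}{-2 + z}$)
$x{\left(n{\left(4,-5 \right)} \right)} \left(-341\right) = \frac{3 + \frac{\left(-3 + 2 \cdot 4\right)^{2}}{4}}{-2 + \frac{\left(-3 + 2 \cdot 4\right)^{2}}{4}} \left(-341\right) = \frac{3 + \frac{\left(-3 + 8\right)^{2}}{4}}{-2 + \frac{\left(-3 + 8\right)^{2}}{4}} \left(-341\right) = \frac{3 + \frac{5^{2}}{4}}{-2 + \frac{5^{2}}{4}} \left(-341\right) = \frac{3 + \frac{1}{4} \cdot 25}{-2 + \frac{1}{4} \cdot 25} \left(-341\right) = \frac{3 + \frac{25}{4}}{-2 + \frac{25}{4}} \left(-341\right) = \frac{1}{\frac{17}{4}} \cdot \frac{37}{4} \left(-341\right) = \frac{4}{17} \cdot \frac{37}{4} \left(-341\right) = \frac{37}{17} \left(-341\right) = - \frac{12617}{17}$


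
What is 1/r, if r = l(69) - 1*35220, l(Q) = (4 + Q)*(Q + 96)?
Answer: -1/23175 ≈ -4.3150e-5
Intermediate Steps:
l(Q) = (4 + Q)*(96 + Q)
r = -23175 (r = (384 + 69**2 + 100*69) - 1*35220 = (384 + 4761 + 6900) - 35220 = 12045 - 35220 = -23175)
1/r = 1/(-23175) = -1/23175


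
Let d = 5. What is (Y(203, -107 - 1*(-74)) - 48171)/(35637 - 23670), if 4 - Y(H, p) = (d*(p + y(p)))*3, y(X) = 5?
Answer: -47747/11967 ≈ -3.9899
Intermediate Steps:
Y(H, p) = -71 - 15*p (Y(H, p) = 4 - 5*(p + 5)*3 = 4 - 5*(5 + p)*3 = 4 - (25 + 5*p)*3 = 4 - (75 + 15*p) = 4 + (-75 - 15*p) = -71 - 15*p)
(Y(203, -107 - 1*(-74)) - 48171)/(35637 - 23670) = ((-71 - 15*(-107 - 1*(-74))) - 48171)/(35637 - 23670) = ((-71 - 15*(-107 + 74)) - 48171)/11967 = ((-71 - 15*(-33)) - 48171)*(1/11967) = ((-71 + 495) - 48171)*(1/11967) = (424 - 48171)*(1/11967) = -47747*1/11967 = -47747/11967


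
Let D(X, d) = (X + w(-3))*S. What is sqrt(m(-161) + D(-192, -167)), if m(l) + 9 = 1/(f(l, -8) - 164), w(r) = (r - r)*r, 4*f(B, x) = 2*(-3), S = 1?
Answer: I*sqrt(22022423)/331 ≈ 14.178*I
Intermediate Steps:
f(B, x) = -3/2 (f(B, x) = (2*(-3))/4 = (1/4)*(-6) = -3/2)
w(r) = 0 (w(r) = 0*r = 0)
D(X, d) = X (D(X, d) = (X + 0)*1 = X*1 = X)
m(l) = -2981/331 (m(l) = -9 + 1/(-3/2 - 164) = -9 + 1/(-331/2) = -9 - 2/331 = -2981/331)
sqrt(m(-161) + D(-192, -167)) = sqrt(-2981/331 - 192) = sqrt(-66533/331) = I*sqrt(22022423)/331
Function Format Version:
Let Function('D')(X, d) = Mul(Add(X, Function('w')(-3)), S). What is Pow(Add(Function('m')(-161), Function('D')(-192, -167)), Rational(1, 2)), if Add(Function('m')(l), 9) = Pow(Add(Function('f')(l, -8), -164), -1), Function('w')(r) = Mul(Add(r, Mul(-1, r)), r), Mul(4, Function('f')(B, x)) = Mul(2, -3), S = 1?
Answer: Mul(Rational(1, 331), I, Pow(22022423, Rational(1, 2))) ≈ Mul(14.178, I)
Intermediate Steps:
Function('f')(B, x) = Rational(-3, 2) (Function('f')(B, x) = Mul(Rational(1, 4), Mul(2, -3)) = Mul(Rational(1, 4), -6) = Rational(-3, 2))
Function('w')(r) = 0 (Function('w')(r) = Mul(0, r) = 0)
Function('D')(X, d) = X (Function('D')(X, d) = Mul(Add(X, 0), 1) = Mul(X, 1) = X)
Function('m')(l) = Rational(-2981, 331) (Function('m')(l) = Add(-9, Pow(Add(Rational(-3, 2), -164), -1)) = Add(-9, Pow(Rational(-331, 2), -1)) = Add(-9, Rational(-2, 331)) = Rational(-2981, 331))
Pow(Add(Function('m')(-161), Function('D')(-192, -167)), Rational(1, 2)) = Pow(Add(Rational(-2981, 331), -192), Rational(1, 2)) = Pow(Rational(-66533, 331), Rational(1, 2)) = Mul(Rational(1, 331), I, Pow(22022423, Rational(1, 2)))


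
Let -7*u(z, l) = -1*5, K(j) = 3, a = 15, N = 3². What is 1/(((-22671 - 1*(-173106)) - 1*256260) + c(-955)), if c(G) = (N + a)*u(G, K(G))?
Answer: -7/740655 ≈ -9.4511e-6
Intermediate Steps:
N = 9
u(z, l) = 5/7 (u(z, l) = -(-1)*5/7 = -⅐*(-5) = 5/7)
c(G) = 120/7 (c(G) = (9 + 15)*(5/7) = 24*(5/7) = 120/7)
1/(((-22671 - 1*(-173106)) - 1*256260) + c(-955)) = 1/(((-22671 - 1*(-173106)) - 1*256260) + 120/7) = 1/(((-22671 + 173106) - 256260) + 120/7) = 1/((150435 - 256260) + 120/7) = 1/(-105825 + 120/7) = 1/(-740655/7) = -7/740655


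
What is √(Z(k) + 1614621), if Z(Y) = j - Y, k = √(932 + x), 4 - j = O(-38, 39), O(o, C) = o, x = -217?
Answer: √(1614663 - √715) ≈ 1270.7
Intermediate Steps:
j = 42 (j = 4 - 1*(-38) = 4 + 38 = 42)
k = √715 (k = √(932 - 217) = √715 ≈ 26.739)
Z(Y) = 42 - Y
√(Z(k) + 1614621) = √((42 - √715) + 1614621) = √(1614663 - √715)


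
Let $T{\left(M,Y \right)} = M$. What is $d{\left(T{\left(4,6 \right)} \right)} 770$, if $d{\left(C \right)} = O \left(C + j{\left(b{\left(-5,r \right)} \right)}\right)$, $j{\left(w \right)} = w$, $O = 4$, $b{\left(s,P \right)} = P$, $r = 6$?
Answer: $30800$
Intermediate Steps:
$d{\left(C \right)} = 24 + 4 C$ ($d{\left(C \right)} = 4 \left(C + 6\right) = 4 \left(6 + C\right) = 24 + 4 C$)
$d{\left(T{\left(4,6 \right)} \right)} 770 = \left(24 + 4 \cdot 4\right) 770 = \left(24 + 16\right) 770 = 40 \cdot 770 = 30800$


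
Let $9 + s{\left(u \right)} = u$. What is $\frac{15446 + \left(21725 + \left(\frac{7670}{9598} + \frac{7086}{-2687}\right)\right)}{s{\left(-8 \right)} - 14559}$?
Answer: $- \frac{239646555027}{93978125944} \approx -2.55$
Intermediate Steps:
$s{\left(u \right)} = -9 + u$
$\frac{15446 + \left(21725 + \left(\frac{7670}{9598} + \frac{7086}{-2687}\right)\right)}{s{\left(-8 \right)} - 14559} = \frac{15446 + \left(21725 + \left(\frac{7670}{9598} + \frac{7086}{-2687}\right)\right)}{\left(-9 - 8\right) - 14559} = \frac{15446 + \left(21725 + \left(7670 \cdot \frac{1}{9598} + 7086 \left(- \frac{1}{2687}\right)\right)\right)}{-17 - 14559} = \frac{15446 + \left(21725 + \left(\frac{3835}{4799} - \frac{7086}{2687}\right)\right)}{-14576} = \left(15446 + \left(21725 - \frac{23701069}{12894913}\right)\right) \left(- \frac{1}{14576}\right) = \left(15446 + \frac{280118283856}{12894913}\right) \left(- \frac{1}{14576}\right) = \frac{479293110054}{12894913} \left(- \frac{1}{14576}\right) = - \frac{239646555027}{93978125944}$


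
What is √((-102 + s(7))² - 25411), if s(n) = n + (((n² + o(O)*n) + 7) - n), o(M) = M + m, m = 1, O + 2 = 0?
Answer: I*√22602 ≈ 150.34*I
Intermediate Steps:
O = -2 (O = -2 + 0 = -2)
o(M) = 1 + M (o(M) = M + 1 = 1 + M)
s(n) = 7 + n² - n (s(n) = n + (((n² + (1 - 2)*n) + 7) - n) = n + (((n² - n) + 7) - n) = n + ((7 + n² - n) - n) = n + (7 + n² - 2*n) = 7 + n² - n)
√((-102 + s(7))² - 25411) = √((-102 + (7 + 7² - 1*7))² - 25411) = √((-102 + (7 + 49 - 7))² - 25411) = √((-102 + 49)² - 25411) = √((-53)² - 25411) = √(2809 - 25411) = √(-22602) = I*√22602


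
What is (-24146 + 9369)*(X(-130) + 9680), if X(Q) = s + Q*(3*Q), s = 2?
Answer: -892264814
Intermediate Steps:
X(Q) = 2 + 3*Q**2 (X(Q) = 2 + Q*(3*Q) = 2 + 3*Q**2)
(-24146 + 9369)*(X(-130) + 9680) = (-24146 + 9369)*((2 + 3*(-130)**2) + 9680) = -14777*((2 + 3*16900) + 9680) = -14777*((2 + 50700) + 9680) = -14777*(50702 + 9680) = -14777*60382 = -892264814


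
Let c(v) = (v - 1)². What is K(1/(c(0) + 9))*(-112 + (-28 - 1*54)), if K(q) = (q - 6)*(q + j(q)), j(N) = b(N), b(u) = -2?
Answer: -108737/50 ≈ -2174.7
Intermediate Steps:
j(N) = -2
c(v) = (-1 + v)²
K(q) = (-6 + q)*(-2 + q) (K(q) = (q - 6)*(q - 2) = (-6 + q)*(-2 + q))
K(1/(c(0) + 9))*(-112 + (-28 - 1*54)) = (12 + (1/((-1 + 0)² + 9))² - 8/((-1 + 0)² + 9))*(-112 + (-28 - 1*54)) = (12 + (1/((-1)² + 9))² - 8/((-1)² + 9))*(-112 + (-28 - 54)) = (12 + (1/(1 + 9))² - 8/(1 + 9))*(-112 - 82) = (12 + (1/10)² - 8/10)*(-194) = (12 + (⅒)² - 8*⅒)*(-194) = (12 + 1/100 - ⅘)*(-194) = (1121/100)*(-194) = -108737/50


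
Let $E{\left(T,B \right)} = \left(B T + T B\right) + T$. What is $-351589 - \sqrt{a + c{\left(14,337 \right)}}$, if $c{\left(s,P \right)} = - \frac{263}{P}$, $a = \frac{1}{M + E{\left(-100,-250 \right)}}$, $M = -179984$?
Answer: $-351589 - \frac{3 i \sqrt{41661527775837}}{21919154} \approx -3.5159 \cdot 10^{5} - 0.88342 i$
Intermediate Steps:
$E{\left(T,B \right)} = T + 2 B T$ ($E{\left(T,B \right)} = \left(B T + B T\right) + T = 2 B T + T = T + 2 B T$)
$a = - \frac{1}{130084}$ ($a = \frac{1}{-179984 - 100 \left(1 + 2 \left(-250\right)\right)} = \frac{1}{-179984 - 100 \left(1 - 500\right)} = \frac{1}{-179984 - -49900} = \frac{1}{-179984 + 49900} = \frac{1}{-130084} = - \frac{1}{130084} \approx -7.6873 \cdot 10^{-6}$)
$-351589 - \sqrt{a + c{\left(14,337 \right)}} = -351589 - \sqrt{- \frac{1}{130084} - \frac{263}{337}} = -351589 - \sqrt{- \frac{34212429}{43838308}} = -351589 - \frac{3 i \sqrt{41661527775837}}{21919154}$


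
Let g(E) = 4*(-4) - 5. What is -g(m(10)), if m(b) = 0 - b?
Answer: 21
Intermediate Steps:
m(b) = -b
g(E) = -21 (g(E) = -16 - 5 = -21)
-g(m(10)) = -1*(-21) = 21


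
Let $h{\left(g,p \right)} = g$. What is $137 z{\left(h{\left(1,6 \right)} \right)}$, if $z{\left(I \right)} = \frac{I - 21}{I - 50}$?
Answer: $\frac{2740}{49} \approx 55.918$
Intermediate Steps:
$z{\left(I \right)} = \frac{-21 + I}{-50 + I}$
$137 z{\left(h{\left(1,6 \right)} \right)} = 137 \frac{-21 + 1}{-50 + 1} = 137 \frac{1}{-49} \left(-20\right) = 137 \left(\left(- \frac{1}{49}\right) \left(-20\right)\right) = 137 \cdot \frac{20}{49} = \frac{2740}{49}$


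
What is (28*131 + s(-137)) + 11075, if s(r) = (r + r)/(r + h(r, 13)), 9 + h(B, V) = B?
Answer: 4172543/283 ≈ 14744.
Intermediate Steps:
h(B, V) = -9 + B
s(r) = 2*r/(-9 + 2*r) (s(r) = (r + r)/(r + (-9 + r)) = (2*r)/(-9 + 2*r) = 2*r/(-9 + 2*r))
(28*131 + s(-137)) + 11075 = (28*131 + 2*(-137)/(-9 + 2*(-137))) + 11075 = (3668 + 2*(-137)/(-9 - 274)) + 11075 = (3668 + 2*(-137)/(-283)) + 11075 = (3668 + 2*(-137)*(-1/283)) + 11075 = (3668 + 274/283) + 11075 = 1038318/283 + 11075 = 4172543/283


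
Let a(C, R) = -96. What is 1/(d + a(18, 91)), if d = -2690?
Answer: -1/2786 ≈ -0.00035894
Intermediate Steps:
1/(d + a(18, 91)) = 1/(-2690 - 96) = 1/(-2786) = -1/2786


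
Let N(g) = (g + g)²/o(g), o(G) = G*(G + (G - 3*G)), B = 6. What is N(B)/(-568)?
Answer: 1/142 ≈ 0.0070423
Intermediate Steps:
o(G) = -G² (o(G) = G*(G - 2*G) = G*(-G) = -G²)
N(g) = -4 (N(g) = (g + g)²/((-g²)) = (2*g)²*(-1/g²) = (4*g²)*(-1/g²) = -4)
N(B)/(-568) = -4/(-568) = -4*(-1/568) = 1/142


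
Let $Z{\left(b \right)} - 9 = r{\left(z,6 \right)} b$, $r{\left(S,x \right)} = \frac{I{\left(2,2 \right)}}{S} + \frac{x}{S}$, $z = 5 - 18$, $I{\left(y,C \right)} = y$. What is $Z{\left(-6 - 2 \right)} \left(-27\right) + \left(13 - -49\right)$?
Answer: $- \frac{4081}{13} \approx -313.92$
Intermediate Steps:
$z = -13$ ($z = 5 - 18 = -13$)
$r{\left(S,x \right)} = \frac{2}{S} + \frac{x}{S}$
$Z{\left(b \right)} = 9 - \frac{8 b}{13}$ ($Z{\left(b \right)} = 9 + \frac{2 + 6}{-13} b = 9 + \left(- \frac{1}{13}\right) 8 b = 9 - \frac{8 b}{13}$)
$Z{\left(-6 - 2 \right)} \left(-27\right) + \left(13 - -49\right) = \left(9 - \frac{8 \left(-6 - 2\right)}{13}\right) \left(-27\right) + \left(13 - -49\right) = \left(9 - - \frac{64}{13}\right) \left(-27\right) + \left(13 + 49\right) = \left(9 + \frac{64}{13}\right) \left(-27\right) + 62 = \frac{181}{13} \left(-27\right) + 62 = - \frac{4887}{13} + 62 = - \frac{4081}{13}$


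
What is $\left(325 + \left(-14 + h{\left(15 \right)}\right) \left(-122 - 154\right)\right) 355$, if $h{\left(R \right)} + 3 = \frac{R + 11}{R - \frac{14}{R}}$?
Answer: $\frac{337586185}{211} \approx 1.5999 \cdot 10^{6}$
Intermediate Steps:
$h{\left(R \right)} = -3 + \frac{11 + R}{R - \frac{14}{R}}$ ($h{\left(R \right)} = -3 + \frac{R + 11}{R - \frac{14}{R}} = -3 + \frac{11 + R}{R - \frac{14}{R}}$)
$\left(325 + \left(-14 + h{\left(15 \right)}\right) \left(-122 - 154\right)\right) 355 = \left(325 + \left(-14 + \frac{42 - 2 \cdot 15^{2} + 11 \cdot 15}{-14 + 15^{2}}\right) \left(-122 - 154\right)\right) 355 = \left(325 + \left(-14 + \frac{42 - 450 + 165}{-14 + 225}\right) \left(-276\right)\right) 355 = \left(325 + \left(-14 + \frac{42 - 450 + 165}{211}\right) \left(-276\right)\right) 355 = \left(325 + \left(-14 + \frac{1}{211} \left(-243\right)\right) \left(-276\right)\right) 355 = \left(325 + \left(-14 - \frac{243}{211}\right) \left(-276\right)\right) 355 = \left(325 - - \frac{882372}{211}\right) 355 = \left(325 + \frac{882372}{211}\right) 355 = \frac{950947}{211} \cdot 355 = \frac{337586185}{211}$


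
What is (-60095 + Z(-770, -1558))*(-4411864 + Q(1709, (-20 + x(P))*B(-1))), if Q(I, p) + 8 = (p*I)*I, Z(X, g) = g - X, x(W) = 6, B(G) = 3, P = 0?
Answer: 7737040498542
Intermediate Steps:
Q(I, p) = -8 + p*I² (Q(I, p) = -8 + (p*I)*I = -8 + (I*p)*I = -8 + p*I²)
(-60095 + Z(-770, -1558))*(-4411864 + Q(1709, (-20 + x(P))*B(-1))) = (-60095 + (-1558 - 1*(-770)))*(-4411864 + (-8 + ((-20 + 6)*3)*1709²)) = (-60095 + (-1558 + 770))*(-4411864 + (-8 - 14*3*2920681)) = (-60095 - 788)*(-4411864 + (-8 - 42*2920681)) = -60883*(-4411864 + (-8 - 122668602)) = -60883*(-4411864 - 122668610) = -60883*(-127080474) = 7737040498542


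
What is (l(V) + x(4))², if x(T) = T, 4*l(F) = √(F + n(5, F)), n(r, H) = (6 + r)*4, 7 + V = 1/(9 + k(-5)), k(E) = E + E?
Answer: 121/4 ≈ 30.250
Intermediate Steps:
k(E) = 2*E
V = -8 (V = -7 + 1/(9 + 2*(-5)) = -7 + 1/(9 - 10) = -7 + 1/(-1) = -7 - 1 = -8)
n(r, H) = 24 + 4*r
l(F) = √(44 + F)/4 (l(F) = √(F + (24 + 4*5))/4 = √(F + (24 + 20))/4 = √(F + 44)/4 = √(44 + F)/4)
(l(V) + x(4))² = (√(44 - 8)/4 + 4)² = (√36/4 + 4)² = ((¼)*6 + 4)² = (3/2 + 4)² = (11/2)² = 121/4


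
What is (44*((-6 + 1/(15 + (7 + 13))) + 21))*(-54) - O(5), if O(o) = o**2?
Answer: -1250651/35 ≈ -35733.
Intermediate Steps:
(44*((-6 + 1/(15 + (7 + 13))) + 21))*(-54) - O(5) = (44*((-6 + 1/(15 + (7 + 13))) + 21))*(-54) - 1*5**2 = (44*((-6 + 1/(15 + 20)) + 21))*(-54) - 1*25 = (44*((-6 + 1/35) + 21))*(-54) - 25 = (44*(-209/35 + 21))*(-54) - 25 = (44*(526/35))*(-54) - 25 = (23144/35)*(-54) - 25 = -1249776/35 - 25 = -1250651/35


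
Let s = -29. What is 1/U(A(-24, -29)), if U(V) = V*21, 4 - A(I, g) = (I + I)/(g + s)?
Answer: 29/1932 ≈ 0.015010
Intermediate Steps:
A(I, g) = 4 - 2*I/(-29 + g) (A(I, g) = 4 - (I + I)/(g - 29) = 4 - 2*I/(-29 + g))
U(V) = 21*V
1/U(A(-24, -29)) = 1/(21*(2*(-58 - 1*(-24) + 2*(-29))/(-29 - 29))) = 1/(21*(2*(-58 + 24 - 58)/(-58))) = 1/(21*(2*(-1/58)*(-92))) = 1/(21*(92/29)) = 1/(1932/29) = 29/1932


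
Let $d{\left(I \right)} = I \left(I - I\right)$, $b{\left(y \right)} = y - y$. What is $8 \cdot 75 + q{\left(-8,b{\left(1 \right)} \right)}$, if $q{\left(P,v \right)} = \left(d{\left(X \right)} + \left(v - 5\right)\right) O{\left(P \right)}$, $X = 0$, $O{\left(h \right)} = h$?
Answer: $640$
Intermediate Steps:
$b{\left(y \right)} = 0$
$d{\left(I \right)} = 0$ ($d{\left(I \right)} = I 0 = 0$)
$q{\left(P,v \right)} = P \left(-5 + v\right)$ ($q{\left(P,v \right)} = \left(0 + \left(v - 5\right)\right) P = \left(0 + \left(-5 + v\right)\right) P = \left(-5 + v\right) P = P \left(-5 + v\right)$)
$8 \cdot 75 + q{\left(-8,b{\left(1 \right)} \right)} = 8 \cdot 75 - 8 \left(-5 + 0\right) = 600 - -40 = 600 + 40 = 640$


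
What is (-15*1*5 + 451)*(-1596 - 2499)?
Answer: -1539720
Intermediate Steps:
(-15*1*5 + 451)*(-1596 - 2499) = (-15*5 + 451)*(-4095) = (-75 + 451)*(-4095) = 376*(-4095) = -1539720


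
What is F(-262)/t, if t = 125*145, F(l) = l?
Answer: -262/18125 ≈ -0.014455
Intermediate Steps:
t = 18125
F(-262)/t = -262/18125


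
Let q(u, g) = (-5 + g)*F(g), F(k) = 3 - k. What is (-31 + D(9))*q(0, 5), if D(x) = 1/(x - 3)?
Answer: 0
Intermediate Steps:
q(u, g) = (-5 + g)*(3 - g)
D(x) = 1/(-3 + x)
(-31 + D(9))*q(0, 5) = (-31 + 1/(-3 + 9))*(-(-5 + 5)*(-3 + 5)) = (-31 + 1/6)*(-1*0*2) = (-31 + 1/6)*0 = -185/6*0 = 0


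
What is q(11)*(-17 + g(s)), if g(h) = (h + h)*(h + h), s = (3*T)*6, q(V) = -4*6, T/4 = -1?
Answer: -497256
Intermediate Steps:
T = -4 (T = 4*(-1) = -4)
q(V) = -24
s = -72 (s = (3*(-4))*6 = -12*6 = -72)
g(h) = 4*h**2 (g(h) = (2*h)*(2*h) = 4*h**2)
q(11)*(-17 + g(s)) = -24*(-17 + 4*(-72)**2) = -24*(-17 + 4*5184) = -24*(-17 + 20736) = -24*20719 = -497256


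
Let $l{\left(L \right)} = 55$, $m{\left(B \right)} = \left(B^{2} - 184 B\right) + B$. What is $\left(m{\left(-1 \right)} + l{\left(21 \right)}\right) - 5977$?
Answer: $-5738$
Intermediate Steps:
$m{\left(B \right)} = B^{2} - 183 B$
$\left(m{\left(-1 \right)} + l{\left(21 \right)}\right) - 5977 = \left(- (-183 - 1) + 55\right) - 5977 = \left(\left(-1\right) \left(-184\right) + 55\right) - 5977 = \left(184 + 55\right) - 5977 = 239 - 5977 = -5738$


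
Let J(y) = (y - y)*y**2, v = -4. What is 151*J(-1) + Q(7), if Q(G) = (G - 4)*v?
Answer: -12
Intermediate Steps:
J(y) = 0 (J(y) = 0*y**2 = 0)
Q(G) = 16 - 4*G (Q(G) = (G - 4)*(-4) = (-4 + G)*(-4) = 16 - 4*G)
151*J(-1) + Q(7) = 151*0 + (16 - 4*7) = 0 + (16 - 28) = 0 - 12 = -12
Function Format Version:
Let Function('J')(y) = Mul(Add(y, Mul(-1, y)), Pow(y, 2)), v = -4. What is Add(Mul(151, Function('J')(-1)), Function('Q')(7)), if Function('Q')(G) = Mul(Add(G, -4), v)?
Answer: -12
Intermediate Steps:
Function('J')(y) = 0 (Function('J')(y) = Mul(0, Pow(y, 2)) = 0)
Function('Q')(G) = Add(16, Mul(-4, G)) (Function('Q')(G) = Mul(Add(G, -4), -4) = Mul(Add(-4, G), -4) = Add(16, Mul(-4, G)))
Add(Mul(151, Function('J')(-1)), Function('Q')(7)) = Add(Mul(151, 0), Add(16, Mul(-4, 7))) = Add(0, Add(16, -28)) = Add(0, -12) = -12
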